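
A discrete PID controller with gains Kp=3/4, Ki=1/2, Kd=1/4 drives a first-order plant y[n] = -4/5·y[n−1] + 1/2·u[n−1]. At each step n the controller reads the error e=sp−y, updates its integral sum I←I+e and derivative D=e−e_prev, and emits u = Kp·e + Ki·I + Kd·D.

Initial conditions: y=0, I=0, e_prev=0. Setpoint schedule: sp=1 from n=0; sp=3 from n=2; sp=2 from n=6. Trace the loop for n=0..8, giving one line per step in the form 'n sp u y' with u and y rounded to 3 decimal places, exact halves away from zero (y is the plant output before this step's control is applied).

0 1 1.500 0.000
1 1 0.625 0.750
2 3 5.494 -0.288
3 3 1.482 2.977
4 3 9.236 -1.641
5 3 -0.955 5.930
6 2 14.701 -5.222
7 2 -9.351 11.528
8 2 28.211 -13.898

(exact arithmetic carried between steps; '≈' marks a value shown rounded to 6 d.p. or computed from one; I and e_prev carry over from the previous line; the table rounds u and y to 3 d.p., halves away from zero)
n=0: y=0, sp=1, e=sp−y=1; I=1, D=e−e_prev=1; u=3/4·1+1/2·1+1/4·1=1.5; next y=-4/5·0+1/2·1.5=0.75
n=1: y=0.75, sp=1, e=sp−y=0.25; I=1.25, D=e−e_prev=-0.75; u=3/4·0.25+1/2·1.25+1/4·(-0.75)=0.625; next y=-4/5·0.75+1/2·0.625=-0.2875
n=2: y=-0.2875, sp=3, e=sp−y=3.2875; I=4.5375, D=e−e_prev=3.0375; u=3/4·3.2875+1/2·4.5375+1/4·3.0375=5.49375; next y=-4/5·(-0.2875)+1/2·5.49375=2.976875
n=3: y=2.976875, sp=3, e=sp−y=0.023125; I=4.560625, D=e−e_prev=-3.264375; u=3/4·0.023125+1/2·4.560625+1/4·(-3.264375)≈1.481563; next y=-4/5·2.976875+1/2·1.481563≈-1.640719
n=4: y≈-1.640719, sp=3, e=sp−y≈4.640719; I≈9.201344, D=e−e_prev≈4.617594; u=3/4·4.640719+1/2·9.201344+1/4·4.617594≈9.235609; next y=-4/5·(-1.640719)+1/2·9.235609≈5.930380
n=5: y≈5.930380, sp=3, e=sp−y≈-2.930380; I≈6.270964, D=e−e_prev≈-7.571098; u=3/4·(-2.930380)+1/2·6.270964+1/4·(-7.571098)≈-0.955077; next y=-4/5·5.930380+1/2·(-0.955077)≈-5.221842
n=6: y≈-5.221842, sp=2, e=sp−y≈7.221842; I≈13.492806, D=e−e_prev≈10.152222; u=3/4·7.221842+1/2·13.492806+1/4·10.152222≈14.700841; next y=-4/5·(-5.221842)+1/2·14.700841≈11.527894
n=7: y≈11.527894, sp=2, e=sp−y≈-9.527894; I≈3.964912, D=e−e_prev≈-16.749737; u=3/4·(-9.527894)+1/2·3.964912+1/4·(-16.749737)≈-9.350899; next y=-4/5·11.527894+1/2·(-9.350899)≈-13.897765
n=8: y≈-13.897765, sp=2, e=sp−y≈15.897765; I≈19.862677, D=e−e_prev≈25.425659; u=3/4·15.897765+1/2·19.862677+1/4·25.425659≈28.211077; next y=-4/5·(-13.897765)+1/2·28.211077≈25.223750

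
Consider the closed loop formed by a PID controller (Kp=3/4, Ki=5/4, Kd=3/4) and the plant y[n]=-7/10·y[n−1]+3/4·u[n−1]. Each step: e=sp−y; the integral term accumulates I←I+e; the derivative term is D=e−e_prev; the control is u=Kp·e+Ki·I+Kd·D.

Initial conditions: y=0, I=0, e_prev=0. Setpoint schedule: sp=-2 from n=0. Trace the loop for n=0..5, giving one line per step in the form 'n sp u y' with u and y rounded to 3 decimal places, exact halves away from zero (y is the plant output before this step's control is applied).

(exact arithmetic carried between steps; '≈' marks a value shown rounded to 6 d.p. or computed from one; I and e_prev carry over from the previous line; the table rounds u and y to 3 d.p., halves away from zero)
n=0: y=0, sp=-2, e=sp−y=-2; I=-2, D=e−e_prev=-2; u=3/4·(-2)+5/4·(-2)+3/4·(-2)=-5.5; next y=-7/10·0+3/4·(-5.5)=-4.125
n=1: y=-4.125, sp=-2, e=sp−y=2.125; I=0.125, D=e−e_prev=4.125; u=3/4·2.125+5/4·0.125+3/4·4.125=4.84375; next y=-7/10·(-4.125)+3/4·4.84375≈6.520313
n=2: y≈6.520313, sp=-2, e=sp−y≈-8.520313; I≈-8.395313, D=e−e_prev≈-10.645313; u=3/4·(-8.520313)+5/4·(-8.395313)+3/4·(-10.645313)≈-24.868359; next y=-7/10·6.520313+3/4·(-24.868359)≈-23.215488
n=3: y≈-23.215488, sp=-2, e=sp−y≈21.215488; I≈12.820176, D=e−e_prev≈29.735801; u=3/4·21.215488+5/4·12.820176+3/4·29.735801≈54.238687; next y=-7/10·(-23.215488)+3/4·54.238687≈56.929857
n=4: y≈56.929857, sp=-2, e=sp−y≈-58.929857; I≈-46.109681, D=e−e_prev≈-80.145345; u=3/4·(-58.929857)+5/4·(-46.109681)+3/4·(-80.145345)≈-161.943502; next y=-7/10·56.929857+3/4·(-161.943502)≈-161.308526
n=5: y≈-161.308526, sp=-2, e=sp−y≈159.308526; I≈113.198846, D=e−e_prev≈218.238383; u=3/4·159.308526+5/4·113.198846+3/4·218.238383≈424.658739; next y=-7/10·(-161.308526)+3/4·424.658739≈431.410023

0 -2 -5.500 0.000
1 -2 4.844 -4.125
2 -2 -24.868 6.520
3 -2 54.239 -23.215
4 -2 -161.944 56.930
5 -2 424.659 -161.309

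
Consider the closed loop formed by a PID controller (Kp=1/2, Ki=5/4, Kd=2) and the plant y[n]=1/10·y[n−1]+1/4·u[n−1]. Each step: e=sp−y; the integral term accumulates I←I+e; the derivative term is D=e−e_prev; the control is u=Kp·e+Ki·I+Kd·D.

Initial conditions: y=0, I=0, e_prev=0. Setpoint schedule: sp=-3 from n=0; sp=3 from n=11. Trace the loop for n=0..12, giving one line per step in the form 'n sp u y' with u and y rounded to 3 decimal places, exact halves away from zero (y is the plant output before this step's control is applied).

(exact arithmetic carried between steps; '≈' marks a value shown rounded to 6 d.p. or computed from one; I and e_prev carry over from the previous line; the table rounds u and y to 3 d.p., halves away from zero)
n=0: y=0, sp=-3, e=sp−y=-3; I=-3, D=e−e_prev=-3; u=1/2·(-3)+5/4·(-3)+2·(-3)=-11.25; next y=1/10·0+1/4·(-11.25)=-2.8125
n=1: y=-2.8125, sp=-3, e=sp−y=-0.1875; I=-3.1875, D=e−e_prev=2.8125; u=1/2·(-0.1875)+5/4·(-3.1875)+2·2.8125=1.546875; next y=1/10·(-2.8125)+1/4·1.546875≈0.105469
n=2: y≈0.105469, sp=-3, e=sp−y≈-3.105469; I≈-6.292969, D=e−e_prev≈-2.917969; u=1/2·(-3.105469)+5/4·(-6.292969)+2·(-2.917969)≈-15.254883; next y=1/10·0.105469+1/4·(-15.254883)≈-3.803174
n=3: y≈-3.803174, sp=-3, e=sp−y≈0.803174; I≈-5.489795, D=e−e_prev≈3.908643; u=1/2·0.803174+5/4·(-5.489795)+2·3.908643≈1.356628; next y=1/10·(-3.803174)+1/4·1.356628≈-0.041160
n=4: y≈-0.041160, sp=-3, e=sp−y≈-2.958840; I≈-8.448635, D=e−e_prev≈-3.762014; u=1/2·(-2.958840)+5/4·(-8.448635)+2·(-3.762014)≈-19.564240; next y=1/10·(-0.041160)+1/4·(-19.564240)≈-4.895176
n=5: y≈-4.895176, sp=-3, e=sp−y≈1.895176; I≈-6.553459, D=e−e_prev≈4.854016; u=1/2·1.895176+5/4·(-6.553459)+2·4.854016≈2.463796; next y=1/10·(-4.895176)+1/4·2.463796≈0.126432
n=6: y≈0.126432, sp=-3, e=sp−y≈-3.126432; I≈-9.679890, D=e−e_prev≈-5.021608; u=1/2·(-3.126432)+5/4·(-9.679890)+2·(-5.021608)≈-23.706294; next y=1/10·0.126432+1/4·(-23.706294)≈-5.913930
n=7: y≈-5.913930, sp=-3, e=sp−y≈2.913930; I≈-6.765960, D=e−e_prev≈6.040362; u=1/2·2.913930+5/4·(-6.765960)+2·6.040362≈5.080239; next y=1/10·(-5.913930)+1/4·5.080239≈0.678667
n=8: y≈0.678667, sp=-3, e=sp−y≈-3.678667; I≈-10.444627, D=e−e_prev≈-6.592597; u=1/2·(-3.678667)+5/4·(-10.444627)+2·(-6.592597)≈-28.080310; next y=1/10·0.678667+1/4·(-28.080310)≈-6.952211
n=9: y≈-6.952211, sp=-3, e=sp−y≈3.952211; I≈-6.492416, D=e−e_prev≈7.630878; u=1/2·3.952211+5/4·(-6.492416)+2·7.630878≈9.122341; next y=1/10·(-6.952211)+1/4·9.122341≈1.585364
n=10: y≈1.585364, sp=-3, e=sp−y≈-4.585364; I≈-11.077780, D=e−e_prev≈-8.537575; u=1/2·(-4.585364)+5/4·(-11.077780)+2·(-8.537575)≈-33.215057; next y=1/10·1.585364+1/4·(-33.215057)≈-8.145228
n=11: y≈-8.145228, sp=3, e=sp−y≈11.145228; I≈0.067448, D=e−e_prev≈15.730592; u=1/2·11.145228+5/4·0.067448+2·15.730592≈37.118108; next y=1/10·(-8.145228)+1/4·37.118108≈8.465004
n=12: y≈8.465004, sp=3, e=sp−y≈-5.465004; I≈-5.397556, D=e−e_prev≈-16.610232; u=1/2·(-5.465004)+5/4·(-5.397556)+2·(-16.610232)≈-42.699912; next y=1/10·8.465004+1/4·(-42.699912)≈-9.828477

0 -3 -11.250 0.000
1 -3 1.547 -2.813
2 -3 -15.255 0.105
3 -3 1.357 -3.803
4 -3 -19.564 -0.041
5 -3 2.464 -4.895
6 -3 -23.706 0.126
7 -3 5.080 -5.914
8 -3 -28.080 0.679
9 -3 9.122 -6.952
10 -3 -33.215 1.585
11 3 37.118 -8.145
12 3 -42.700 8.465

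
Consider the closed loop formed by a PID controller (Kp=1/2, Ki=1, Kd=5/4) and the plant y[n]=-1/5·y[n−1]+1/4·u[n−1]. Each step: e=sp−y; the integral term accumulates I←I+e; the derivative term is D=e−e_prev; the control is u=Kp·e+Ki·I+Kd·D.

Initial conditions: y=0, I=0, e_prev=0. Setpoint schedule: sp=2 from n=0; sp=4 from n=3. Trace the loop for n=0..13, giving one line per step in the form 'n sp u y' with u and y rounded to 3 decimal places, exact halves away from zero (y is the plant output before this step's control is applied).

0 2 5.500 0.000
1 2 1.219 1.375
2 2 7.262 0.030
3 4 8.156 1.810
4 4 10.436 1.677
5 4 10.953 2.274
6 4 13.397 2.284
7 4 13.451 2.893
8 4 15.618 2.784
9 4 15.149 3.348
10 4 17.138 3.118
11 4 16.239 3.661
12 4 18.174 3.328
13 4 16.916 3.878

(exact arithmetic carried between steps; '≈' marks a value shown rounded to 6 d.p. or computed from one; I and e_prev carry over from the previous line; the table rounds u and y to 3 d.p., halves away from zero)
n=0: y=0, sp=2, e=sp−y=2; I=2, D=e−e_prev=2; u=1/2·2+1·2+5/4·2=5.5; next y=-1/5·0+1/4·5.5=1.375
n=1: y=1.375, sp=2, e=sp−y=0.625; I=2.625, D=e−e_prev=-1.375; u=1/2·0.625+1·2.625+5/4·(-1.375)=1.21875; next y=-1/5·1.375+1/4·1.21875≈0.029688
n=2: y≈0.029688, sp=2, e=sp−y≈1.970313; I≈4.595313, D=e−e_prev≈1.345313; u=1/2·1.970313+1·4.595313+5/4·1.345313≈7.262109; next y=-1/5·0.029688+1/4·7.262109≈1.809590
n=3: y≈1.809590, sp=4, e=sp−y≈2.190410; I≈6.785723, D=e−e_prev≈0.220098; u=1/2·2.190410+1·6.785723+5/4·0.220098≈8.156050; next y=-1/5·1.809590+1/4·8.156050≈1.677094
n=4: y≈1.677094, sp=4, e=sp−y≈2.322906; I≈9.108628, D=e−e_prev≈0.132495; u=1/2·2.322906+1·9.108628+5/4·0.132495≈10.435700; next y=-1/5·1.677094+1/4·10.435700≈2.273506
n=5: y≈2.273506, sp=4, e=sp−y≈1.726494; I≈10.835122, D=e−e_prev≈-0.596412; u=1/2·1.726494+1·10.835122+5/4·(-0.596412)≈10.952854; next y=-1/5·2.273506+1/4·10.952854≈2.283512
n=6: y≈2.283512, sp=4, e=sp−y≈1.716488; I≈12.551610, D=e−e_prev≈-0.010006; u=1/2·1.716488+1·12.551610+5/4·(-0.010006)≈13.397346; next y=-1/5·2.283512+1/4·13.397346≈2.892634
n=7: y≈2.892634, sp=4, e=sp−y≈1.107366; I≈13.658976, D=e−e_prev≈-0.609122; u=1/2·1.107366+1·13.658976+5/4·(-0.609122)≈13.451257; next y=-1/5·2.892634+1/4·13.451257≈2.784287
n=8: y≈2.784287, sp=4, e=sp−y≈1.215713; I≈14.874688, D=e−e_prev≈0.108347; u=1/2·1.215713+1·14.874688+5/4·0.108347≈15.617978; next y=-1/5·2.784287+1/4·15.617978≈3.347637
n=9: y≈3.347637, sp=4, e=sp−y≈0.652363; I≈15.527051, D=e−e_prev≈-0.563350; u=1/2·0.652363+1·15.527051+5/4·(-0.563350)≈15.149046; next y=-1/5·3.347637+1/4·15.149046≈3.117734
n=10: y≈3.117734, sp=4, e=sp−y≈0.882266; I≈16.409317, D=e−e_prev≈0.229903; u=1/2·0.882266+1·16.409317+5/4·0.229903≈17.137829; next y=-1/5·3.117734+1/4·17.137829≈3.660910
n=11: y≈3.660910, sp=4, e=sp−y≈0.339090; I≈16.748407, D=e−e_prev≈-0.543176; u=1/2·0.339090+1·16.748407+5/4·(-0.543176)≈16.238981; next y=-1/5·3.660910+1/4·16.238981≈3.327563
n=12: y≈3.327563, sp=4, e=sp−y≈0.672437; I≈17.420844, D=e−e_prev≈0.333347; u=1/2·0.672437+1·17.420844+5/4·0.333347≈18.173746; next y=-1/5·3.327563+1/4·18.173746≈3.877924
n=13: y≈3.877924, sp=4, e=sp−y≈0.122076; I≈17.542920, D=e−e_prev≈-0.550361; u=1/2·0.122076+1·17.542920+5/4·(-0.550361)≈16.916007; next y=-1/5·3.877924+1/4·16.916007≈3.453417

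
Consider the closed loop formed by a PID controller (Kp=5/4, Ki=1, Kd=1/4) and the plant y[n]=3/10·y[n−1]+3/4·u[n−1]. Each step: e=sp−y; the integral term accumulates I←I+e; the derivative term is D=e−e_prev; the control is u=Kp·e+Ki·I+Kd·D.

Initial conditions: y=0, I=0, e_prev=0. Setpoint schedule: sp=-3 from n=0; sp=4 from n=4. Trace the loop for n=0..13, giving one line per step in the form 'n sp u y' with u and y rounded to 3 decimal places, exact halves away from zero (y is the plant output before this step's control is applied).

(exact arithmetic carried between steps; '≈' marks a value shown rounded to 6 d.p. or computed from one; I and e_prev carry over from the previous line; the table rounds u and y to 3 d.p., halves away from zero)
n=0: y=0, sp=-3, e=sp−y=-3; I=-3, D=e−e_prev=-3; u=5/4·(-3)+1·(-3)+1/4·(-3)=-7.5; next y=3/10·0+3/4·(-7.5)=-5.625
n=1: y=-5.625, sp=-3, e=sp−y=2.625; I=-0.375, D=e−e_prev=5.625; u=5/4·2.625+1·(-0.375)+1/4·5.625=4.3125; next y=3/10·(-5.625)+3/4·4.3125=1.546875
n=2: y=1.546875, sp=-3, e=sp−y=-4.546875; I=-4.921875, D=e−e_prev=-7.171875; u=5/4·(-4.546875)+1·(-4.921875)+1/4·(-7.171875)≈-12.398438; next y=3/10·1.546875+3/4·(-12.398438)≈-8.834766
n=3: y≈-8.834766, sp=-3, e=sp−y≈5.834766; I≈0.912891, D=e−e_prev≈10.381641; u=5/4·5.834766+1·0.912891+1/4·10.381641≈10.801758; next y=3/10·(-8.834766)+3/4·10.801758≈5.450889
n=4: y≈5.450889, sp=4, e=sp−y≈-1.450889; I≈-0.537998, D=e−e_prev≈-7.285654; u=5/4·(-1.450889)+1·(-0.537998)+1/4·(-7.285654)≈-4.173022; next y=3/10·5.450889+3/4·(-4.173022)≈-1.494500
n=5: y≈-1.494500, sp=4, e=sp−y≈5.494500; I≈4.956502, D=e−e_prev≈6.945389; u=5/4·5.494500+1·4.956502+1/4·6.945389≈13.560975; next y=3/10·(-1.494500)+3/4·13.560975≈9.722381
n=6: y≈9.722381, sp=4, e=sp−y≈-5.722381; I≈-0.765879, D=e−e_prev≈-11.216881; u=5/4·(-5.722381)+1·(-0.765879)+1/4·(-11.216881)≈-10.723075; next y=3/10·9.722381+3/4·(-10.723075)≈-5.125592
n=7: y≈-5.125592, sp=4, e=sp−y≈9.125592; I≈8.359713, D=e−e_prev≈14.847973; u=5/4·9.125592+1·8.359713+1/4·14.847973≈23.478697; next y=3/10·(-5.125592)+3/4·23.478697≈16.071345
n=8: y≈16.071345, sp=4, e=sp−y≈-12.071345; I≈-3.711632, D=e−e_prev≈-21.196937; u=5/4·(-12.071345)+1·(-3.711632)+1/4·(-21.196937)≈-24.100047; next y=3/10·16.071345+3/4·(-24.100047)≈-13.253632
n=9: y≈-13.253632, sp=4, e=sp−y≈17.253632; I≈13.542000, D=e−e_prev≈29.324977; u=5/4·17.253632+1·13.542000+1/4·29.324977≈42.440284; next y=3/10·(-13.253632)+3/4·42.440284≈27.854124
n=10: y≈27.854124, sp=4, e=sp−y≈-23.854124; I≈-10.312123, D=e−e_prev≈-41.107756; u=5/4·(-23.854124)+1·(-10.312123)+1/4·(-41.107756)≈-50.406717; next y=3/10·27.854124+3/4·(-50.406717)≈-29.448801
n=11: y≈-29.448801, sp=4, e=sp−y≈33.448801; I≈23.136677, D=e−e_prev≈57.302924; u=5/4·33.448801+1·23.136677+1/4·57.302924≈79.273409; next y=3/10·(-29.448801)+3/4·79.273409≈50.620417
n=12: y≈50.620417, sp=4, e=sp−y≈-46.620417; I≈-23.483739, D=e−e_prev≈-80.069217; u=5/4·(-46.620417)+1·(-23.483739)+1/4·(-80.069217)≈-101.776565; next y=3/10·50.620417+3/4·(-101.776565)≈-61.146298
n=13: y≈-61.146298, sp=4, e=sp−y≈65.146298; I≈41.662559, D=e−e_prev≈111.766715; u=5/4·65.146298+1·41.662559+1/4·111.766715≈151.037111; next y=3/10·(-61.146298)+3/4·151.037111≈94.933944

0 -3 -7.500 0.000
1 -3 4.313 -5.625
2 -3 -12.398 1.547
3 -3 10.802 -8.835
4 4 -4.173 5.451
5 4 13.561 -1.495
6 4 -10.723 9.722
7 4 23.479 -5.126
8 4 -24.100 16.071
9 4 42.440 -13.254
10 4 -50.407 27.854
11 4 79.273 -29.449
12 4 -101.777 50.620
13 4 151.037 -61.146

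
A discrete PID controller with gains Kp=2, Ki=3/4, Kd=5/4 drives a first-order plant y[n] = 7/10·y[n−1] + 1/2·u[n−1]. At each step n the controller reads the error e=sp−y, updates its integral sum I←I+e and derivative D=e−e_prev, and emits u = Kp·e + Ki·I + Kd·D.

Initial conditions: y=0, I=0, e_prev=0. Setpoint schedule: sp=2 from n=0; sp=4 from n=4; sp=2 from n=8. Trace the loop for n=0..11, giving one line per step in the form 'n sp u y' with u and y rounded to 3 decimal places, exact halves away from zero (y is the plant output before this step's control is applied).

(exact arithmetic carried between steps; '≈' marks a value shown rounded to 6 d.p. or computed from one; I and e_prev carry over from the previous line; the table rounds u and y to 3 d.p., halves away from zero)
n=0: y=0, sp=2, e=sp−y=2; I=2, D=e−e_prev=2; u=2·2+3/4·2+5/4·2=8; next y=7/10·0+1/2·8=4
n=1: y=4, sp=2, e=sp−y=-2; I=0, D=e−e_prev=-4; u=2·(-2)+3/4·0+5/4·(-4)=-9; next y=7/10·4+1/2·(-9)=-1.7
n=2: y=-1.7, sp=2, e=sp−y=3.7; I=3.7, D=e−e_prev=5.7; u=2·3.7+3/4·3.7+5/4·5.7=17.3; next y=7/10·(-1.7)+1/2·17.3=7.46
n=3: y=7.46, sp=2, e=sp−y=-5.46; I=-1.76, D=e−e_prev=-9.16; u=2·(-5.46)+3/4·(-1.76)+5/4·(-9.16)=-23.69; next y=7/10·7.46+1/2·(-23.69)=-6.623
n=4: y=-6.623, sp=4, e=sp−y=10.623; I=8.863, D=e−e_prev=16.083; u=2·10.623+3/4·8.863+5/4·16.083=47.997; next y=7/10·(-6.623)+1/2·47.997=19.3624
n=5: y=19.3624, sp=4, e=sp−y=-15.3624; I=-6.4994, D=e−e_prev=-25.9854; u=2·(-15.3624)+3/4·(-6.4994)+5/4·(-25.9854)=-68.0811; next y=7/10·19.3624+1/2·(-68.0811)=-20.48687
n=6: y=-20.48687, sp=4, e=sp−y=24.48687; I=17.98747, D=e−e_prev=39.84927; u=2·24.48687+3/4·17.98747+5/4·39.84927=112.27593; next y=7/10·(-20.48687)+1/2·112.27593=41.797156
n=7: y=41.797156, sp=4, e=sp−y=-37.797156; I=-19.809686, D=e−e_prev=-62.284026; u=2·(-37.797156)+3/4·(-19.809686)+5/4·(-62.284026)=-168.306609; next y=7/10·41.797156+1/2·(-168.306609)≈-54.895295
n=8: y≈-54.895295, sp=2, e=sp−y≈56.895295; I≈37.085609, D=e−e_prev≈94.692451; u=2·56.895295+3/4·37.085609+5/4·94.692451≈259.970362; next y=7/10·(-54.895295)+1/2·259.970362≈91.558474
n=9: y≈91.558474, sp=2, e=sp−y≈-89.558474; I≈-52.472865, D=e−e_prev≈-146.453769; u=2·(-89.558474)+3/4·(-52.472865)+5/4·(-146.453769)≈-401.538809; next y=7/10·91.558474+1/2·(-401.538809)≈-136.678472
n=10: y≈-136.678472, sp=2, e=sp−y≈138.678472; I≈86.205608, D=e−e_prev≈228.236947; u=2·138.678472+3/4·86.205608+5/4·228.236947≈627.307334; next y=7/10·(-136.678472)+1/2·627.307334≈217.978736
n=11: y≈217.978736, sp=2, e=sp−y≈-215.978736; I≈-129.773129, D=e−e_prev≈-354.657209; u=2·(-215.978736)+3/4·(-129.773129)+5/4·(-354.657209)≈-972.608830; next y=7/10·217.978736+1/2·(-972.608830)≈-333.719300

0 2 8.000 0.000
1 2 -9.000 4.000
2 2 17.300 -1.700
3 2 -23.690 7.460
4 4 47.997 -6.623
5 4 -68.081 19.362
6 4 112.276 -20.487
7 4 -168.307 41.797
8 2 259.970 -54.895
9 2 -401.539 91.558
10 2 627.307 -136.678
11 2 -972.609 217.979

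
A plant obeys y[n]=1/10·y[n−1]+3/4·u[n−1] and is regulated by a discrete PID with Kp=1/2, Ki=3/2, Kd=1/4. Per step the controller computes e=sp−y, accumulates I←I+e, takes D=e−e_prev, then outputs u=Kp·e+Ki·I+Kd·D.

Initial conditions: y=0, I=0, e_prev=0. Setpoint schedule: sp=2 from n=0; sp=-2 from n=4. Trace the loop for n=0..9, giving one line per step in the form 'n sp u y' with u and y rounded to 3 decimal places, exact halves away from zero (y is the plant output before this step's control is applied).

(exact arithmetic carried between steps; '≈' marks a value shown rounded to 6 d.p. or computed from one; I and e_prev carry over from the previous line; the table rounds u and y to 3 d.p., halves away from zero)
n=0: y=0, sp=2, e=sp−y=2; I=2, D=e−e_prev=2; u=1/2·2+3/2·2+1/4·2=4.5; next y=1/10·0+3/4·4.5=3.375
n=1: y=3.375, sp=2, e=sp−y=-1.375; I=0.625, D=e−e_prev=-3.375; u=1/2·(-1.375)+3/2·0.625+1/4·(-3.375)=-0.59375; next y=1/10·3.375+3/4·(-0.59375)≈-0.107813
n=2: y≈-0.107813, sp=2, e=sp−y≈2.107813; I≈2.732813, D=e−e_prev≈3.482813; u=1/2·2.107813+3/2·2.732813+1/4·3.482813≈6.023828; next y=1/10·(-0.107813)+3/4·6.023828≈4.507090
n=3: y≈4.507090, sp=2, e=sp−y≈-2.507090; I≈0.225723, D=e−e_prev≈-4.614902; u=1/2·(-2.507090)+3/2·0.225723+1/4·(-4.614902)≈-2.068687; next y=1/10·4.507090+3/4·(-2.068687)≈-1.100806
n=4: y≈-1.100806, sp=-2, e=sp−y≈-0.899194; I≈-0.673471, D=e−e_prev≈1.607896; u=1/2·(-0.899194)+3/2·(-0.673471)+1/4·1.607896≈-1.057830; next y=1/10·(-1.100806)+3/4·(-1.057830)≈-0.903453
n=5: y≈-0.903453, sp=-2, e=sp−y≈-1.096547; I≈-1.770018, D=e−e_prev≈-0.197353; u=1/2·(-1.096547)+3/2·(-1.770018)+1/4·(-0.197353)≈-3.252639; next y=1/10·(-0.903453)+3/4·(-3.252639)≈-2.529824
n=6: y≈-2.529824, sp=-2, e=sp−y≈0.529824; I≈-1.240194, D=e−e_prev≈1.626371; u=1/2·0.529824+3/2·(-1.240194)+1/4·1.626371≈-1.188786; next y=1/10·(-2.529824)+3/4·(-1.188786)≈-1.144572
n=7: y≈-1.144572, sp=-2, e=sp−y≈-0.855428; I≈-2.095622, D=e−e_prev≈-1.385253; u=1/2·(-0.855428)+3/2·(-2.095622)+1/4·(-1.385253)≈-3.917460; next y=1/10·(-1.144572)+3/4·(-3.917460)≈-3.052552
n=8: y≈-3.052552, sp=-2, e=sp−y≈1.052552; I≈-1.043070, D=e−e_prev≈1.907981; u=1/2·1.052552+3/2·(-1.043070)+1/4·1.907981≈-0.561333; next y=1/10·(-3.052552)+3/4·(-0.561333)≈-0.726255
n=9: y≈-0.726255, sp=-2, e=sp−y≈-1.273745; I≈-2.316815, D=e−e_prev≈-2.326298; u=1/2·(-1.273745)+3/2·(-2.316815)+1/4·(-2.326298)≈-4.693669; next y=1/10·(-0.726255)+3/4·(-4.693669)≈-3.592877

0 2 4.500 0.000
1 2 -0.594 3.375
2 2 6.024 -0.108
3 2 -2.069 4.507
4 -2 -1.058 -1.101
5 -2 -3.253 -0.903
6 -2 -1.189 -2.530
7 -2 -3.917 -1.145
8 -2 -0.561 -3.053
9 -2 -4.694 -0.726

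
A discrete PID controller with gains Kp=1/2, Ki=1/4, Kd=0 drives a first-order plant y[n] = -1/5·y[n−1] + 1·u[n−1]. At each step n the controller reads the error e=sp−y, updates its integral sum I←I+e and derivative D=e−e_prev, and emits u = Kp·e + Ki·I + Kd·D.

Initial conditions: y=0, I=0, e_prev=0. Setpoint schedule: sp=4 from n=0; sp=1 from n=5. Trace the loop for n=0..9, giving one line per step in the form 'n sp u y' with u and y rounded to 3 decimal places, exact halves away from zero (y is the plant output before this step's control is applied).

(exact arithmetic carried between steps; '≈' marks a value shown rounded to 6 d.p. or computed from one; I and e_prev carry over from the previous line; the table rounds u and y to 3 d.p., halves away from zero)
n=0: y=0, sp=4, e=sp−y=4; I=4, D=e−e_prev=4; u=1/2·4+1/4·4+0·4=3; next y=-1/5·0+1·3=3
n=1: y=3, sp=4, e=sp−y=1; I=5, D=e−e_prev=-3; u=1/2·1+1/4·5+0·(-3)=1.75; next y=-1/5·3+1·1.75=1.15
n=2: y=1.15, sp=4, e=sp−y=2.85; I=7.85, D=e−e_prev=1.85; u=1/2·2.85+1/4·7.85+0·1.85=3.3875; next y=-1/5·1.15+1·3.3875=3.1575
n=3: y=3.1575, sp=4, e=sp−y=0.8425; I=8.6925, D=e−e_prev=-2.0075; u=1/2·0.8425+1/4·8.6925+0·(-2.0075)=2.594375; next y=-1/5·3.1575+1·2.594375=1.962875
n=4: y=1.962875, sp=4, e=sp−y=2.037125; I=10.729625, D=e−e_prev=1.194625; u=1/2·2.037125+1/4·10.729625+0·1.194625≈3.700969; next y=-1/5·1.962875+1·3.700969≈3.308394
n=5: y≈3.308394, sp=1, e=sp−y≈-2.308394; I≈8.421231, D=e−e_prev≈-4.345519; u=1/2·(-2.308394)+1/4·8.421231+0·(-4.345519)≈0.951111; next y=-1/5·3.308394+1·0.951111≈0.289432
n=6: y≈0.289432, sp=1, e=sp−y≈0.710568; I≈9.131799, D=e−e_prev≈3.018962; u=1/2·0.710568+1/4·9.131799+0·3.018962≈2.638234; next y=-1/5·0.289432+1·2.638234≈2.580347
n=7: y≈2.580347, sp=1, e=sp−y≈-1.580347; I≈7.551452, D=e−e_prev≈-2.290915; u=1/2·(-1.580347)+1/4·7.551452+0·(-2.290915)≈1.097689; next y=-1/5·2.580347+1·1.097689≈0.581620
n=8: y≈0.581620, sp=1, e=sp−y≈0.418380; I≈7.969832, D=e−e_prev≈1.998727; u=1/2·0.418380+1/4·7.969832+0·1.998727≈2.201648; next y=-1/5·0.581620+1·2.201648≈2.085324
n=9: y≈2.085324, sp=1, e=sp−y≈-1.085324; I≈6.884508, D=e−e_prev≈-1.503704; u=1/2·(-1.085324)+1/4·6.884508+0·(-1.503704)≈1.178465; next y=-1/5·2.085324+1·1.178465≈0.761400

0 4 3.000 0.000
1 4 1.750 3.000
2 4 3.388 1.150
3 4 2.594 3.158
4 4 3.701 1.963
5 1 0.951 3.308
6 1 2.638 0.289
7 1 1.098 2.580
8 1 2.202 0.582
9 1 1.178 2.085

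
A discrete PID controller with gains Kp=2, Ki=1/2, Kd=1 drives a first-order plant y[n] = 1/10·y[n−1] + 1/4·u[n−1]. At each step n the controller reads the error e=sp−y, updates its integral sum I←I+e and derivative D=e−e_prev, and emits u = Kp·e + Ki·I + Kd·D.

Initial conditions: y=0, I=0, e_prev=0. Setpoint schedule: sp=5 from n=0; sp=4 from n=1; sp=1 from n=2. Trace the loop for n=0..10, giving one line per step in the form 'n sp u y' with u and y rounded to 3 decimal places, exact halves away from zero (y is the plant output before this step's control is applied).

(exact arithmetic carried between steps; '≈' marks a value shown rounded to 6 d.p. or computed from one; I and e_prev carry over from the previous line; the table rounds u and y to 3 d.p., halves away from zero)
n=0: y=0, sp=5, e=sp−y=5; I=5, D=e−e_prev=5; u=2·5+1/2·5+1·5=17.5; next y=1/10·0+1/4·17.5=4.375
n=1: y=4.375, sp=4, e=sp−y=-0.375; I=4.625, D=e−e_prev=-5.375; u=2·(-0.375)+1/2·4.625+1·(-5.375)=-3.8125; next y=1/10·4.375+1/4·(-3.8125)=-0.515625
n=2: y=-0.515625, sp=1, e=sp−y=1.515625; I=6.140625, D=e−e_prev=1.890625; u=2·1.515625+1/2·6.140625+1·1.890625≈7.992188; next y=1/10·(-0.515625)+1/4·7.992188≈1.946484
n=3: y≈1.946484, sp=1, e=sp−y≈-0.946484; I≈5.194141, D=e−e_prev≈-2.462109; u=2·(-0.946484)+1/2·5.194141+1·(-2.462109)≈-1.758008; next y=1/10·1.946484+1/4·(-1.758008)≈-0.244854
n=4: y≈-0.244854, sp=1, e=sp−y≈1.244854; I≈6.438994, D=e−e_prev≈2.191338; u=2·1.244854+1/2·6.438994+1·2.191338≈7.900542; next y=1/10·(-0.244854)+1/4·7.900542≈1.950650
n=5: y≈1.950650, sp=1, e=sp−y≈-0.950650; I≈5.488344, D=e−e_prev≈-2.195504; u=2·(-0.950650)+1/2·5.488344+1·(-2.195504)≈-1.352632; next y=1/10·1.950650+1/4·(-1.352632)≈-0.143093
n=6: y≈-0.143093, sp=1, e=sp−y≈1.143093; I≈6.631437, D=e−e_prev≈2.093743; u=2·1.143093+1/2·6.631437+1·2.093743≈7.695648; next y=1/10·(-0.143093)+1/4·7.695648≈1.909603
n=7: y≈1.909603, sp=1, e=sp−y≈-0.909603; I≈5.721834, D=e−e_prev≈-2.052696; u=2·(-0.909603)+1/2·5.721834+1·(-2.052696)≈-1.010984; next y=1/10·1.909603+1/4·(-1.010984)≈-0.061786
n=8: y≈-0.061786, sp=1, e=sp−y≈1.061786; I≈6.783620, D=e−e_prev≈1.971388; u=2·1.061786+1/2·6.783620+1·1.971388≈7.486769; next y=1/10·(-0.061786)+1/4·7.486769≈1.865514
n=9: y≈1.865514, sp=1, e=sp−y≈-0.865514; I≈5.918106, D=e−e_prev≈-1.927299; u=2·(-0.865514)+1/2·5.918106+1·(-1.927299)≈-0.699274; next y=1/10·1.865514+1/4·(-0.699274)≈0.011733
n=10: y≈0.011733, sp=1, e=sp−y≈0.988267; I≈6.906373, D=e−e_prev≈1.853781; u=2·0.988267+1/2·6.906373+1·1.853781≈7.283502; next y=1/10·0.011733+1/4·7.283502≈1.822049

0 5 17.500 0.000
1 4 -3.813 4.375
2 1 7.992 -0.516
3 1 -1.758 1.946
4 1 7.901 -0.245
5 1 -1.353 1.951
6 1 7.696 -0.143
7 1 -1.011 1.910
8 1 7.487 -0.062
9 1 -0.699 1.866
10 1 7.284 0.012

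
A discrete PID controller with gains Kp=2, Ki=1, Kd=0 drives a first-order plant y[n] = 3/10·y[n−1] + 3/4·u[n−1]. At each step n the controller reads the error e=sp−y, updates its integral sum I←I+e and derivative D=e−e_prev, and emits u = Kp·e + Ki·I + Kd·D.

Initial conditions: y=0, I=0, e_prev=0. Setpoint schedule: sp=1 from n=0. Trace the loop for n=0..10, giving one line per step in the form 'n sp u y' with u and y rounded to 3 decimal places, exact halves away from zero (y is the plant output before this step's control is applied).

(exact arithmetic carried between steps; '≈' marks a value shown rounded to 6 d.p. or computed from one; I and e_prev carry over from the previous line; the table rounds u and y to 3 d.p., halves away from zero)
n=0: y=0, sp=1, e=sp−y=1; I=1, D=e−e_prev=1; u=2·1+1·1+0·1=3; next y=3/10·0+3/4·3=2.25
n=1: y=2.25, sp=1, e=sp−y=-1.25; I=-0.25, D=e−e_prev=-2.25; u=2·(-1.25)+1·(-0.25)+0·(-2.25)=-2.75; next y=3/10·2.25+3/4·(-2.75)=-1.3875
n=2: y=-1.3875, sp=1, e=sp−y=2.3875; I=2.1375, D=e−e_prev=3.6375; u=2·2.3875+1·2.1375+0·3.6375=6.9125; next y=3/10·(-1.3875)+3/4·6.9125=4.768125
n=3: y=4.768125, sp=1, e=sp−y=-3.768125; I=-1.630625, D=e−e_prev=-6.155625; u=2·(-3.768125)+1·(-1.630625)+0·(-6.155625)=-9.166875; next y=3/10·4.768125+3/4·(-9.166875)≈-5.444719
n=4: y≈-5.444719, sp=1, e=sp−y≈6.444719; I≈4.814094, D=e−e_prev≈10.212844; u=2·6.444719+1·4.814094+0·10.212844≈17.703531; next y=3/10·(-5.444719)+3/4·17.703531≈11.644233
n=5: y≈11.644233, sp=1, e=sp−y≈-10.644233; I≈-5.830139, D=e−e_prev≈-17.088952; u=2·(-10.644233)+1·(-5.830139)+0·(-17.088952)≈-27.118605; next y=3/10·11.644233+3/4·(-27.118605)≈-16.845684
n=6: y≈-16.845684, sp=1, e=sp−y≈17.845684; I≈12.015545, D=e−e_prev≈28.489916; u=2·17.845684+1·12.015545+0·28.489916≈47.706912; next y=3/10·(-16.845684)+3/4·47.706912≈30.726479
n=7: y≈30.726479, sp=1, e=sp−y≈-29.726479; I≈-17.710934, D=e−e_prev≈-47.572163; u=2·(-29.726479)+1·(-17.710934)+0·(-47.572163)≈-77.163892; next y=3/10·30.726479+3/4·(-77.163892)≈-48.654975
n=8: y≈-48.654975, sp=1, e=sp−y≈49.654975; I≈31.944041, D=e−e_prev≈79.381454; u=2·49.654975+1·31.944041+0·79.381454≈131.253992; next y=3/10·(-48.654975)+3/4·131.253992≈83.844001
n=9: y≈83.844001, sp=1, e=sp−y≈-82.844001; I≈-50.899960, D=e−e_prev≈-132.498977; u=2·(-82.844001)+1·(-50.899960)+0·(-132.498977)≈-216.587963; next y=3/10·83.844001+3/4·(-216.587963)≈-137.287772
n=10: y≈-137.287772, sp=1, e=sp−y≈138.287772; I≈87.387811, D=e−e_prev≈221.131773; u=2·138.287772+1·87.387811+0·221.131773≈363.963354; next y=3/10·(-137.287772)+3/4·363.963354≈231.786184

0 1 3.000 0.000
1 1 -2.750 2.250
2 1 6.913 -1.388
3 1 -9.167 4.768
4 1 17.704 -5.445
5 1 -27.119 11.644
6 1 47.707 -16.846
7 1 -77.164 30.726
8 1 131.254 -48.655
9 1 -216.588 83.844
10 1 363.963 -137.288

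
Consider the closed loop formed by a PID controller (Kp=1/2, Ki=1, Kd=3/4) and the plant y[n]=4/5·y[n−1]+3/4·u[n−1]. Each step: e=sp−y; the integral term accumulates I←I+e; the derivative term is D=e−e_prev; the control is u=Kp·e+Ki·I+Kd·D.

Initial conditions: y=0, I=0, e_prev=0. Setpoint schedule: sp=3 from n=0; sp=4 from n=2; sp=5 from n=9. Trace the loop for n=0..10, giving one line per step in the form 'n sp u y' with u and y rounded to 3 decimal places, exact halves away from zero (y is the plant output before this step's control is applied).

(exact arithmetic carried between steps; '≈' marks a value shown rounded to 6 d.p. or computed from one; I and e_prev carry over from the previous line; the table rounds u and y to 3 d.p., halves away from zero)
n=0: y=0, sp=3, e=sp−y=3; I=3, D=e−e_prev=3; u=1/2·3+1·3+3/4·3=6.75; next y=4/5·0+3/4·6.75=5.0625
n=1: y=5.0625, sp=3, e=sp−y=-2.0625; I=0.9375, D=e−e_prev=-5.0625; u=1/2·(-2.0625)+1·0.9375+3/4·(-5.0625)=-3.890625; next y=4/5·5.0625+3/4·(-3.890625)≈1.132031
n=2: y≈1.132031, sp=4, e=sp−y≈2.867969; I≈3.805469, D=e−e_prev≈4.930469; u=1/2·2.867969+1·3.805469+3/4·4.930469≈8.937305; next y=4/5·1.132031+3/4·8.937305≈7.608604
n=3: y≈7.608604, sp=4, e=sp−y≈-3.608604; I≈0.196865, D=e−e_prev≈-6.476572; u=1/2·(-3.608604)+1·0.196865+3/4·(-6.476572)≈-6.464866; next y=4/5·7.608604+3/4·(-6.464866)≈1.238234
n=4: y≈1.238234, sp=4, e=sp−y≈2.761766; I≈2.958632, D=e−e_prev≈6.370370; u=1/2·2.761766+1·2.958632+3/4·6.370370≈9.117292; next y=4/5·1.238234+3/4·9.117292≈7.828556
n=5: y≈7.828556, sp=4, e=sp−y≈-3.828556; I≈-0.869924, D=e−e_prev≈-6.590323; u=1/2·(-3.828556)+1·(-0.869924)+3/4·(-6.590323)≈-7.726944; next y=4/5·7.828556+3/4·(-7.726944)≈0.467637
n=6: y≈0.467637, sp=4, e=sp−y≈3.532363; I≈2.662439, D=e−e_prev≈7.360920; u=1/2·3.532363+1·2.662439+3/4·7.360920≈9.949310; next y=4/5·0.467637+3/4·9.949310≈7.836092
n=7: y≈7.836092, sp=4, e=sp−y≈-3.836092; I≈-1.173653, D=e−e_prev≈-7.368456; u=1/2·(-3.836092)+1·(-1.173653)+3/4·(-7.368456)≈-8.618041; next y=4/5·7.836092+3/4·(-8.618041)≈-0.194657
n=8: y≈-0.194657, sp=4, e=sp−y≈4.194657; I≈3.021004, D=e−e_prev≈8.030749; u=1/2·4.194657+1·3.021004+3/4·8.030749≈11.141394; next y=4/5·(-0.194657)+3/4·11.141394≈8.200320
n=9: y≈8.200320, sp=5, e=sp−y≈-3.200320; I≈-0.179316, D=e−e_prev≈-7.394977; u=1/2·(-3.200320)+1·(-0.179316)+3/4·(-7.394977)≈-7.325709; next y=4/5·8.200320+3/4·(-7.325709)≈1.065974
n=10: y≈1.065974, sp=5, e=sp−y≈3.934026; I≈3.754709, D=e−e_prev≈7.134346; u=1/2·3.934026+1·3.754709+3/4·7.134346≈11.072481; next y=4/5·1.065974+3/4·11.072481≈9.157141

0 3 6.750 0.000
1 3 -3.891 5.063
2 4 8.937 1.132
3 4 -6.465 7.609
4 4 9.117 1.238
5 4 -7.727 7.829
6 4 9.949 0.468
7 4 -8.618 7.836
8 4 11.141 -0.195
9 5 -7.326 8.200
10 5 11.072 1.066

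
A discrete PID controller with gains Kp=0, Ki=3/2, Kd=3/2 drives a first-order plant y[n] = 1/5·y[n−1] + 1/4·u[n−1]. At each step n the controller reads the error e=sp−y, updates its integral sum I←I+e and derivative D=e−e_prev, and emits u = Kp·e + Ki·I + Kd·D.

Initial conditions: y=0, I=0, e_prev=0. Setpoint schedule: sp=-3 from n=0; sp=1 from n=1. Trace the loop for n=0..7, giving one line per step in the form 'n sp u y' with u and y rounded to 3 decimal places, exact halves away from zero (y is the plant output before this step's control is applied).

0 -3 -9.000 0.000
1 1 9.750 -2.250
2 1 -7.463 1.988
3 1 7.779 -1.468
4 1 -3.060 1.651
5 1 6.900 -0.435
6 1 -0.295 1.638
7 1 6.010 0.254

(exact arithmetic carried between steps; '≈' marks a value shown rounded to 6 d.p. or computed from one; I and e_prev carry over from the previous line; the table rounds u and y to 3 d.p., halves away from zero)
n=0: y=0, sp=-3, e=sp−y=-3; I=-3, D=e−e_prev=-3; u=0·(-3)+3/2·(-3)+3/2·(-3)=-9; next y=1/5·0+1/4·(-9)=-2.25
n=1: y=-2.25, sp=1, e=sp−y=3.25; I=0.25, D=e−e_prev=6.25; u=0·3.25+3/2·0.25+3/2·6.25=9.75; next y=1/5·(-2.25)+1/4·9.75=1.9875
n=2: y=1.9875, sp=1, e=sp−y=-0.9875; I=-0.7375, D=e−e_prev=-4.2375; u=0·(-0.9875)+3/2·(-0.7375)+3/2·(-4.2375)=-7.4625; next y=1/5·1.9875+1/4·(-7.4625)=-1.468125
n=3: y=-1.468125, sp=1, e=sp−y=2.468125; I=1.730625, D=e−e_prev=3.455625; u=0·2.468125+3/2·1.730625+3/2·3.455625=7.779375; next y=1/5·(-1.468125)+1/4·7.779375≈1.651219
n=4: y≈1.651219, sp=1, e=sp−y≈-0.651219; I≈1.079406, D=e−e_prev≈-3.119344; u=0·(-0.651219)+3/2·1.079406+3/2·(-3.119344)≈-3.059906; next y=1/5·1.651219+1/4·(-3.059906)≈-0.434733
n=5: y≈-0.434733, sp=1, e=sp−y≈1.434733; I≈2.514139, D=e−e_prev≈2.085952; u=0·1.434733+3/2·2.514139+3/2·2.085952≈6.900136; next y=1/5·(-0.434733)+1/4·6.900136≈1.638087
n=6: y≈1.638087, sp=1, e=sp−y≈-0.638087; I≈1.876052, D=e−e_prev≈-2.072820; u=0·(-0.638087)+3/2·1.876052+3/2·(-2.072820)≈-0.295153; next y=1/5·1.638087+1/4·(-0.295153)≈0.253829
n=7: y≈0.253829, sp=1, e=sp−y≈0.746171; I≈2.622222, D=e−e_prev≈1.384258; u=0·0.746171+3/2·2.622222+3/2·1.384258≈6.009721; next y=1/5·0.253829+1/4·6.009721≈1.553196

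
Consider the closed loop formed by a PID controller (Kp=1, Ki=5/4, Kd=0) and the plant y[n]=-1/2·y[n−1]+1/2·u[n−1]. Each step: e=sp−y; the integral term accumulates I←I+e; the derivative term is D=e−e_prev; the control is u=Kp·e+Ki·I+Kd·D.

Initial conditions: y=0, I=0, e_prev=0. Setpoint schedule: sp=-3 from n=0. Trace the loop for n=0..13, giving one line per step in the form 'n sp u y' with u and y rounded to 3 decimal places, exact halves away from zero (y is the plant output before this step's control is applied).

0 -3 -6.750 0.000
1 -3 -2.906 -3.375
2 -3 -10.559 0.234
3 -3 -1.932 -5.396
4 -3 -14.976 1.732
5 -3 1.803 -8.354
6 -3 -21.728 5.078
7 -3 9.758 -13.403
8 -3 -33.451 11.580
9 -3 25.040 -22.516
10 -3 -54.726 23.778
11 -3 53.619 -39.252
12 -3 -93.863 46.435
13 -3 106.658 -70.149

(exact arithmetic carried between steps; '≈' marks a value shown rounded to 6 d.p. or computed from one; I and e_prev carry over from the previous line; the table rounds u and y to 3 d.p., halves away from zero)
n=0: y=0, sp=-3, e=sp−y=-3; I=-3, D=e−e_prev=-3; u=1·(-3)+5/4·(-3)+0·(-3)=-6.75; next y=-1/2·0+1/2·(-6.75)=-3.375
n=1: y=-3.375, sp=-3, e=sp−y=0.375; I=-2.625, D=e−e_prev=3.375; u=1·0.375+5/4·(-2.625)+0·3.375=-2.90625; next y=-1/2·(-3.375)+1/2·(-2.90625)=0.234375
n=2: y=0.234375, sp=-3, e=sp−y=-3.234375; I=-5.859375, D=e−e_prev=-3.609375; u=1·(-3.234375)+5/4·(-5.859375)+0·(-3.609375)≈-10.558594; next y=-1/2·0.234375+1/2·(-10.558594)≈-5.396484
n=3: y≈-5.396484, sp=-3, e=sp−y≈2.396484; I≈-3.462891, D=e−e_prev≈5.630859; u=1·2.396484+5/4·(-3.462891)+0·5.630859≈-1.932129; next y=-1/2·(-5.396484)+1/2·(-1.932129)≈1.732178
n=4: y≈1.732178, sp=-3, e=sp−y≈-4.732178; I≈-8.195068, D=e−e_prev≈-7.128662; u=1·(-4.732178)+5/4·(-8.195068)+0·(-7.128662)≈-14.976013; next y=-1/2·1.732178+1/2·(-14.976013)≈-8.354095
n=5: y≈-8.354095, sp=-3, e=sp−y≈5.354095; I≈-2.840973, D=e−e_prev≈10.086273; u=1·5.354095+5/4·(-2.840973)+0·10.086273≈1.802879; next y=-1/2·(-8.354095)+1/2·1.802879≈5.078487
n=6: y≈5.078487, sp=-3, e=sp−y≈-8.078487; I≈-10.919460, D=e−e_prev≈-13.432583; u=1·(-8.078487)+5/4·(-10.919460)+0·(-13.432583)≈-21.727813; next y=-1/2·5.078487+1/2·(-21.727813)≈-13.403150
n=7: y≈-13.403150, sp=-3, e=sp−y≈10.403150; I≈-0.516310, D=e−e_prev≈18.481637; u=1·10.403150+5/4·(-0.516310)+0·18.481637≈9.757762; next y=-1/2·(-13.403150)+1/2·9.757762≈11.580456
n=8: y≈11.580456, sp=-3, e=sp−y≈-14.580456; I≈-15.096766, D=e−e_prev≈-24.983606; u=1·(-14.580456)+5/4·(-15.096766)+0·(-24.983606)≈-33.451414; next y=-1/2·11.580456+1/2·(-33.451414)≈-22.515935
n=9: y≈-22.515935, sp=-3, e=sp−y≈19.515935; I≈4.419169, D=e−e_prev≈34.096391; u=1·19.515935+5/4·4.419169+0·34.096391≈25.039896; next y=-1/2·(-22.515935)+1/2·25.039896≈23.777916
n=10: y≈23.777916, sp=-3, e=sp−y≈-26.777916; I≈-22.358747, D=e−e_prev≈-46.293851; u=1·(-26.777916)+5/4·(-22.358747)+0·(-46.293851)≈-54.726349; next y=-1/2·23.777916+1/2·(-54.726349)≈-39.252133
n=11: y≈-39.252133, sp=-3, e=sp−y≈36.252133; I≈13.893386, D=e−e_prev≈63.030048; u=1·36.252133+5/4·13.893386+0·63.030048≈53.618865; next y=-1/2·(-39.252133)+1/2·53.618865≈46.435499
n=12: y≈46.435499, sp=-3, e=sp−y≈-49.435499; I≈-35.542113, D=e−e_prev≈-85.687631; u=1·(-49.435499)+5/4·(-35.542113)+0·(-85.687631)≈-93.863140; next y=-1/2·46.435499+1/2·(-93.863140)≈-70.149319
n=13: y≈-70.149319, sp=-3, e=sp−y≈67.149319; I≈31.607206, D=e−e_prev≈116.584818; u=1·67.149319+5/4·31.607206+0·116.584818≈106.658327; next y=-1/2·(-70.149319)+1/2·106.658327≈88.403823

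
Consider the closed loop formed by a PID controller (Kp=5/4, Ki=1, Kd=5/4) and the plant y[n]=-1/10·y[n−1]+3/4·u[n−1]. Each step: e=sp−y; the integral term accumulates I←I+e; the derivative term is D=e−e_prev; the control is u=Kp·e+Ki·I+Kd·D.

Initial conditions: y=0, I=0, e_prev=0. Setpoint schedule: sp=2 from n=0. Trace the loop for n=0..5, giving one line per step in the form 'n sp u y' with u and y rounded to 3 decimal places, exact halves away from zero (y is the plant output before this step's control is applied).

0 2 7.000 0.000
1 2 -11.875 5.250
2 2 42.822 -9.431
3 2 -112.816 33.060
4 2 332.659 -87.918
5 2 -940.360 258.286

(exact arithmetic carried between steps; '≈' marks a value shown rounded to 6 d.p. or computed from one; I and e_prev carry over from the previous line; the table rounds u and y to 3 d.p., halves away from zero)
n=0: y=0, sp=2, e=sp−y=2; I=2, D=e−e_prev=2; u=5/4·2+1·2+5/4·2=7; next y=-1/10·0+3/4·7=5.25
n=1: y=5.25, sp=2, e=sp−y=-3.25; I=-1.25, D=e−e_prev=-5.25; u=5/4·(-3.25)+1·(-1.25)+5/4·(-5.25)=-11.875; next y=-1/10·5.25+3/4·(-11.875)=-9.43125
n=2: y=-9.43125, sp=2, e=sp−y=11.43125; I=10.18125, D=e−e_prev=14.68125; u=5/4·11.43125+1·10.18125+5/4·14.68125=42.821875; next y=-1/10·(-9.43125)+3/4·42.821875≈33.059531
n=3: y≈33.059531, sp=2, e=sp−y≈-31.059531; I≈-20.878281, D=e−e_prev≈-42.490781; u=5/4·(-31.059531)+1·(-20.878281)+5/4·(-42.490781)≈-112.816172; next y=-1/10·33.059531+3/4·(-112.816172)≈-87.918082
n=4: y≈-87.918082, sp=2, e=sp−y≈89.918082; I≈69.039801, D=e−e_prev≈120.977613; u=5/4·89.918082+1·69.039801+5/4·120.977613≈332.659420; next y=-1/10·(-87.918082)+3/4·332.659420≈258.286373
n=5: y≈258.286373, sp=2, e=sp−y≈-256.286373; I≈-187.246572, D=e−e_prev≈-346.204455; u=5/4·(-256.286373)+1·(-187.246572)+5/4·(-346.204455)≈-940.360108; next y=-1/10·258.286373+3/4·(-940.360108)≈-731.098718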